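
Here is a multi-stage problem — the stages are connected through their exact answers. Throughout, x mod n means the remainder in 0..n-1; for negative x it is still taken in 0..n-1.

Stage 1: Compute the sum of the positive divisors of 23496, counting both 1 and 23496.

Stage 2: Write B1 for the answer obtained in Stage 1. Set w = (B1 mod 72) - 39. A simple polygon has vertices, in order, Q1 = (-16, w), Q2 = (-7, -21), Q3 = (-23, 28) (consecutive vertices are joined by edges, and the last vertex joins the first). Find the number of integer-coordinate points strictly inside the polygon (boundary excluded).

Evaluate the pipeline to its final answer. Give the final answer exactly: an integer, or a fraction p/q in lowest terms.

360

Stage 1: 23496 = 2^3 * 3 * 11 * 89; sigma = (1 + 2 + 4 + 8) * (1 + 3) * (1 + 11) * (1 + 89) = 15 * 4 * 12 * 90 = 64800; answer 64800
Stage 2: B1 = 64800; w = -39; cross terms: (-16*-21 - -7*-39)=63, (-7*28 - -23*-21)=-679, (-23*-39 - -16*28)=1345; twice the area = |729| = 729; area = 729/2; boundary points = 9 + 1 + 1 = 11; strictly interior points = area - boundary/2 + 1 = 360; answer 360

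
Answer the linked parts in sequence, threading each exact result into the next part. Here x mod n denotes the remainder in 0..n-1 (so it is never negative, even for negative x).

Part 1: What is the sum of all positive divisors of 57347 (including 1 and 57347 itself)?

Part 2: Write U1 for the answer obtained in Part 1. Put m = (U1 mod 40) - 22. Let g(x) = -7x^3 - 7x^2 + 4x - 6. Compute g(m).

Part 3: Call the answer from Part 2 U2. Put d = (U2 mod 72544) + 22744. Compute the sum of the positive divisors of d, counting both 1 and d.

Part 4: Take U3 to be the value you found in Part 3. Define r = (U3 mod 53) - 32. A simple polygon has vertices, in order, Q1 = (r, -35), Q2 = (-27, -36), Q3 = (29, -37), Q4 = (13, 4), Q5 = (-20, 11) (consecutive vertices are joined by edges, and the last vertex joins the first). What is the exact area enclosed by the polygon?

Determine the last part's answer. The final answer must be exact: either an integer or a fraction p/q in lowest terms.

2947/2

Part 1: 57347 is prime, so its only divisors are 1 and 57347; sigma = 1 + 57347 = 57348; answer 57348
Part 2: U1 = 57348; m = 6; -7*(6)^3 - 7*(6)^2 + 4*(6)^1 - 6 = (-1512) + (-252) + (24) + (-6) = -1746; answer -1746
Part 3: U2 = -1746; d = 93542; 93542 = 2 * 46771; sigma = (1 + 2) * (1 + 46771) = 3 * 46772 = 140316; answer 140316
Part 4: U3 = 140316; r = -7; cross terms: (-7*-36 - -27*-35)=-693, (-27*-37 - 29*-36)=2043, (29*4 - 13*-37)=597, (13*11 - -20*4)=223, (-20*-35 - -7*11)=777; twice the area = |2947| = 2947; area = 2947/2; answer 2947/2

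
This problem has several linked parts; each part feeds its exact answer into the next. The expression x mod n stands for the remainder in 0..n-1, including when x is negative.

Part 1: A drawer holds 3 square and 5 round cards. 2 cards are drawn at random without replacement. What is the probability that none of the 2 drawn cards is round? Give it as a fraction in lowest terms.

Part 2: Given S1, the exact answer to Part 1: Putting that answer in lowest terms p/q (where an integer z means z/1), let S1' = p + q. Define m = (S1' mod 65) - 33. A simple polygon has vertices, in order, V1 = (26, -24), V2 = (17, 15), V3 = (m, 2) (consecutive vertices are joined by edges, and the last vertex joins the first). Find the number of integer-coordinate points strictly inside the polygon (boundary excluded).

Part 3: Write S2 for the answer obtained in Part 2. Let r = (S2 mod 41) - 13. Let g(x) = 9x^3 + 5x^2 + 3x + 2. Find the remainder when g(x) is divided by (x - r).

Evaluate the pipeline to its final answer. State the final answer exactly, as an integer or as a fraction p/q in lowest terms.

Part 1: total draws C(8,2) = 28; favorable C(3,2) = 3; P = 3/28; answer 3/28
Part 2: S1 = 3/28; threaded value p + q = 31; m = -2; cross terms: (26*15 - 17*-24)=798, (17*2 - -2*15)=64, (-2*-24 - 26*2)=-4; twice the area = |858| = 858; area = 429; boundary points = 3 + 1 + 2 = 6; strictly interior points = area - boundary/2 + 1 = 427; answer 427
Part 3: S2 = 427; r = 4; remainder = value at the root: 9*(4)^3 + 5*(4)^2 + 3*(4)^1 + 2 = (576) + (80) + (12) + (2) = 670; answer 670

670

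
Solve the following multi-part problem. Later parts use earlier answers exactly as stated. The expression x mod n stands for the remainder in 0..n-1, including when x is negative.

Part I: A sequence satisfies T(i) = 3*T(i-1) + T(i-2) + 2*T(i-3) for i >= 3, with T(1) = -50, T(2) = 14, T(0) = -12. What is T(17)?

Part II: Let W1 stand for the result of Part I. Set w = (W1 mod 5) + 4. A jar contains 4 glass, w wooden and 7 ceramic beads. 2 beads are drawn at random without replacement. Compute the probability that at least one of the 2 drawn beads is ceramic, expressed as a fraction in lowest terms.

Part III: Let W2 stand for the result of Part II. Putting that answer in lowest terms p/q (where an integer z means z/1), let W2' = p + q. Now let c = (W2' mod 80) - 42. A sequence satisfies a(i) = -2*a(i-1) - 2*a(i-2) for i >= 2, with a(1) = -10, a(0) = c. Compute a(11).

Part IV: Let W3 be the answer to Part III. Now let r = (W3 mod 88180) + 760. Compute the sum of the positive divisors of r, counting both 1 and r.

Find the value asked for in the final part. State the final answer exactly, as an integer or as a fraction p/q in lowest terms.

156240

Part I: T(3) = 3*(14) + 1*(-50) + 2*(-12) = -32; iterating: T(3)=-32, T(4)=-182, T(5)=-550, T(6)=-1896, T(7)=-6602, T(8)=-22802, T(9)=-78800, T(10)=-272406, T(11)=-941622, T(12)=-3254872, T(13)=-11251050, T(14)=-38891266, T(15)=-134434592, T(16)=-464697142, T(17)=-1606308550; answer -1606308550
Part II: W1 = -1606308550; w = 4; total draws C(15,2) = 105; complement C(8,2) = 28; favorable 105 - 28 = 77; P = 11/15; answer 11/15
Part III: W2 = 11/15; threaded value p + q = 26; c = -16; a(2) = -2*(-10) - 2*(-16) = 52; iterating: a(2)=52, a(3)=-84, a(4)=64, a(5)=40, a(6)=-208, a(7)=336, a(8)=-256, a(9)=-160, a(10)=832, a(11)=-1344; answer -1344
Part IV: W3 = -1344; r = 87596; 87596 = 2^2 * 61 * 359; sigma = (1 + 2 + 4) * (1 + 61) * (1 + 359) = 7 * 62 * 360 = 156240; answer 156240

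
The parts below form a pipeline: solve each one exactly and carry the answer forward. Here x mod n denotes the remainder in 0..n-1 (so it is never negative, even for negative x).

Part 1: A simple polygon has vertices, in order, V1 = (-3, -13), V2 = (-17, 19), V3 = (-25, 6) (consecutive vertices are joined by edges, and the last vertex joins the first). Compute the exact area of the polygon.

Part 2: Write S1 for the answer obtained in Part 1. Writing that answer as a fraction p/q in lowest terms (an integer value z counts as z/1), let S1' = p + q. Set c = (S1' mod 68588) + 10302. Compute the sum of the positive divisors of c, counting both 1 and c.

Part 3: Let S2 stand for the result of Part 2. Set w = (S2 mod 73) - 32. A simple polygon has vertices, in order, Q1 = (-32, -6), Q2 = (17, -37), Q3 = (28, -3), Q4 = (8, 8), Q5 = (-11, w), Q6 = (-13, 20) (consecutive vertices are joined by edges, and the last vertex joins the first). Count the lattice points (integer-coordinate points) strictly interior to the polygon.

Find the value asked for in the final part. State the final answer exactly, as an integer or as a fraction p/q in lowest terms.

Part 1: cross terms: (-3*19 - -17*-13)=-278, (-17*6 - -25*19)=373, (-25*-13 - -3*6)=343; twice the area = |438| = 438; area = 219; answer 219
Part 2: S1 = 219; threaded value p + q = 220; c = 10522; 10522 = 2 * 5261; sigma = (1 + 2) * (1 + 5261) = 3 * 5262 = 15786; answer 15786
Part 3: S2 = 15786; w = -14; cross terms: (-32*-37 - 17*-6)=1286, (17*-3 - 28*-37)=985, (28*8 - 8*-3)=248, (8*-14 - -11*8)=-24, (-11*20 - -13*-14)=-402, (-13*-6 - -32*20)=718; twice the area = |2811| = 2811; area = 2811/2; boundary points = 1 + 1 + 1 + 1 + 2 + 1 = 7; strictly interior points = area - boundary/2 + 1 = 1403; answer 1403

1403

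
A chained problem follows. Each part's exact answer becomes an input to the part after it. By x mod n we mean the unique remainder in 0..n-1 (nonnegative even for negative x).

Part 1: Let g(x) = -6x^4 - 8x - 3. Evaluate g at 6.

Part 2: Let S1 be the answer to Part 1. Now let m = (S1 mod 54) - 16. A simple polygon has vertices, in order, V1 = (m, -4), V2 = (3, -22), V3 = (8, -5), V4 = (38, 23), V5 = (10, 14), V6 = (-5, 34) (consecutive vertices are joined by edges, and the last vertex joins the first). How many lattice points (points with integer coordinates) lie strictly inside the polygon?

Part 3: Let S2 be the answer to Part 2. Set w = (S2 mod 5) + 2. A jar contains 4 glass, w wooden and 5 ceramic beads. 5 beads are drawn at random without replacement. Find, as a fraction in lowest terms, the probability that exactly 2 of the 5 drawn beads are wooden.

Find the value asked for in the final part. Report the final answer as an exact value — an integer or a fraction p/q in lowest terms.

60/143

Part 1: -6*(6)^4 - 8*(6)^1 - 3 = (-7776) + (-48) + (-3) = -7827; answer -7827
Part 2: S1 = -7827; m = -13; cross terms: (-13*-22 - 3*-4)=298, (3*-5 - 8*-22)=161, (8*23 - 38*-5)=374, (38*14 - 10*23)=302, (10*34 - -5*14)=410, (-5*-4 - -13*34)=462; twice the area = |2007| = 2007; area = 2007/2; boundary points = 2 + 1 + 2 + 1 + 5 + 2 = 13; strictly interior points = area - boundary/2 + 1 = 998; answer 998
Part 3: S2 = 998; w = 5; total draws C(14,5) = 2002; favorable C(5,2)*C(9,3) = 840; P = 60/143; answer 60/143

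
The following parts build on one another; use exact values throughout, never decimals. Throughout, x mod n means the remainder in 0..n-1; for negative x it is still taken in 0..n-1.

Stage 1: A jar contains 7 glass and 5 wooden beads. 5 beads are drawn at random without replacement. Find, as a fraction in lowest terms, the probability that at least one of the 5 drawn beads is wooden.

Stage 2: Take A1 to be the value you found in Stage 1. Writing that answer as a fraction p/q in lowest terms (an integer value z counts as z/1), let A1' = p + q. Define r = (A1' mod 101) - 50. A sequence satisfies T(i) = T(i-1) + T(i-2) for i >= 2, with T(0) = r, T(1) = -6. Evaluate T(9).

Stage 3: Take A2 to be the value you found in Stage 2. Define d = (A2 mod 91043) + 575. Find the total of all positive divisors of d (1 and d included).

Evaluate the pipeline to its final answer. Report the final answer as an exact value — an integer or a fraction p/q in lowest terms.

Stage 1: total draws C(12,5) = 792; complement C(7,5) = 21; favorable 792 - 21 = 771; P = 257/264; answer 257/264
Stage 2: A1 = 257/264; threaded value p + q = 521; r = -34; T(2) = 1*(-6) + 1*(-34) = -40; iterating: T(2)=-40, T(3)=-46, T(4)=-86, T(5)=-132, T(6)=-218, T(7)=-350, T(8)=-568, T(9)=-918; answer -918
Stage 3: A2 = -918; d = 90700; 90700 = 2^2 * 5^2 * 907; sigma = (1 + 2 + 4) * (1 + 5 + 25) * (1 + 907) = 7 * 31 * 908 = 197036; answer 197036

197036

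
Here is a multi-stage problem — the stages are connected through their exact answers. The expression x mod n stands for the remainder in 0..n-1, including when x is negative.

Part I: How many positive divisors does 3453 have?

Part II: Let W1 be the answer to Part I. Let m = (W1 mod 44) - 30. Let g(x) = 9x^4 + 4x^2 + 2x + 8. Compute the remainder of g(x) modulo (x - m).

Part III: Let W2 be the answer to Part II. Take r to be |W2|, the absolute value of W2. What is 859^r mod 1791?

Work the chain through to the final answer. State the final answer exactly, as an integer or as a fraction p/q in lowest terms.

Part I: 3453 = 3 * 1151; number of divisors = (1+1) * (1+1) = 4; answer 4
Part II: W1 = 4; m = -26; remainder = value at the root: 9*(-26)^4 + 4*(-26)^2 + 2*(-26)^1 + 8 = (4112784) + (2704) + (-52) + (8) = 4115444; answer 4115444
Part III: W2 = 4115444; r = 4115444; squarings mod 1791: 859^1=859, 859^2=1780, 859^4=121, 859^8=313, 859^16=1255, 859^32=736, 859^64=814, 859^128=1717, 859^256=103, 859^512=1654, 859^1024=859, 859^2048=1780, 859^4096=121, 859^8192=313, 859^16384=1255, 859^32768=736, 859^65536=814, 859^131072=1717, 859^262144=103, 859^524288=1654, 859^1048576=859, 859^2097152=1780; 859^4115444 = 859^4 * 859^16 * 859^32 * 859^64 * 859^128 * 859^256 * 859^512 * 859^2048 * 859^16384 * 859^32768 * 859^131072 * 859^262144 * 859^524288 * 859^1048576 * 859^2097152 = 700 (mod 1791); answer 700

700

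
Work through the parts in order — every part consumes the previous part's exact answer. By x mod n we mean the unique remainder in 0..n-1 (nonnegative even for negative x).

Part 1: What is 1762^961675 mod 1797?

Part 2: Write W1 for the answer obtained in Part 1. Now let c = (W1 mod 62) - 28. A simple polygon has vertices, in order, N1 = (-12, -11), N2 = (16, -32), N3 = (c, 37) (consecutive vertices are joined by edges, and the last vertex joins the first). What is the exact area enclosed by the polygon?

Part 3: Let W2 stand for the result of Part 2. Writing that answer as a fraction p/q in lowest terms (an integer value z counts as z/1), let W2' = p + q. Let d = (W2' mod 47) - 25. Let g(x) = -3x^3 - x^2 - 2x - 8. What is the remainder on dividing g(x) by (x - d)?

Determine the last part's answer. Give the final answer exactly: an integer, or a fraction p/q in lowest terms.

Part 1: squarings mod 1797: 1762^1=1762, 1762^2=1225, 1762^4=130, 1762^8=727, 1762^16=211, 1762^32=1393, 1762^64=1486, 1762^128=1480, 1762^256=1654, 1762^512=682, 1762^1024=1498, 1762^2048=1348, 1762^4096=337, 1762^8192=358, 1762^16384=577, 1762^32768=484, 1762^65536=646, 1762^131072=412, 1762^262144=826, 1762^524288=1213; 1762^961675 = 1762^1 * 1762^2 * 1762^8 * 1762^128 * 1762^1024 * 1762^2048 * 1762^8192 * 1762^32768 * 1762^131072 * 1762^262144 * 1762^524288 = 1237 (mod 1797); answer 1237
Part 2: W1 = 1237; c = 31; cross terms: (-12*-32 - 16*-11)=560, (16*37 - 31*-32)=1584, (31*-11 - -12*37)=103; twice the area = |2247| = 2247; area = 2247/2; answer 2247/2
Part 3: W2 = 2247/2; threaded value p + q = 2249; d = 15; remainder = value at the root: -3*(15)^3 - 1*(15)^2 - 2*(15)^1 - 8 = (-10125) + (-225) + (-30) + (-8) = -10388; answer -10388

-10388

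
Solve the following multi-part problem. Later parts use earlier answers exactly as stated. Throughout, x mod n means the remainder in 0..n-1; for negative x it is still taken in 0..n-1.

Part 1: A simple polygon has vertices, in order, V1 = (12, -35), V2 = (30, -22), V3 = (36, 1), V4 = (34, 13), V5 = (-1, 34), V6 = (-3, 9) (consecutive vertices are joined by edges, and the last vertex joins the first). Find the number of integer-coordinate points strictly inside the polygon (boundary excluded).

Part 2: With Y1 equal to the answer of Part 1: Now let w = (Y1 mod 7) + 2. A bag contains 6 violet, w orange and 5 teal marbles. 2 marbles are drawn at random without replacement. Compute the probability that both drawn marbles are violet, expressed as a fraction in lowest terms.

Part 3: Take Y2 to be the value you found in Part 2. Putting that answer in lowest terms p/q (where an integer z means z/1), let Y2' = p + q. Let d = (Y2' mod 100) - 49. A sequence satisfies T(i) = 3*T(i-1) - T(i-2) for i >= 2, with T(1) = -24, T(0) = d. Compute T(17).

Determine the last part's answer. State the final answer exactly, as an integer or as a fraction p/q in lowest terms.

Part 1: cross terms: (12*-22 - 30*-35)=786, (30*1 - 36*-22)=822, (36*13 - 34*1)=434, (34*34 - -1*13)=1169, (-1*9 - -3*34)=93, (-3*-35 - 12*9)=-3; twice the area = |3301| = 3301; area = 3301/2; boundary points = 1 + 1 + 2 + 7 + 1 + 1 = 13; strictly interior points = area - boundary/2 + 1 = 1645; answer 1645
Part 2: Y1 = 1645; w = 2; total draws C(13,2) = 78; favorable C(6,2) = 15; P = 5/26; answer 5/26
Part 3: Y2 = 5/26; threaded value p + q = 31; d = -18; T(2) = 3*(-24) - 1*(-18) = -54; iterating: T(2)=-54, T(3)=-138, T(4)=-360, T(5)=-942, T(6)=-2466, T(7)=-6456, T(8)=-16902, T(9)=-44250, T(10)=-115848, T(11)=-303294, T(12)=-794034, T(13)=-2078808, T(14)=-5442390, T(15)=-14248362, T(16)=-37302696, T(17)=-97659726; answer -97659726

-97659726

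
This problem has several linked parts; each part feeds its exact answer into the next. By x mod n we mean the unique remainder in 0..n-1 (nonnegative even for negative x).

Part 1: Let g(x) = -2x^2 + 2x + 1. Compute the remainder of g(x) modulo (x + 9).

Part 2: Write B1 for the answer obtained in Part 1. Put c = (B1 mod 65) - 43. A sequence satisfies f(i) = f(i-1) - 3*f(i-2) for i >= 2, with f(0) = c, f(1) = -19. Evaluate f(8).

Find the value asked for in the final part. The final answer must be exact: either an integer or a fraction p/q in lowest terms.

Part 1: remainder = value at the root: -2*(-9)^2 + 2*(-9)^1 + 1 = (-162) + (-18) + (1) = -179; answer -179
Part 2: B1 = -179; c = -27; f(2) = 1*(-19) - 3*(-27) = 62; iterating: f(2)=62, f(3)=119, f(4)=-67, f(5)=-424, f(6)=-223, f(7)=1049, f(8)=1718; answer 1718

1718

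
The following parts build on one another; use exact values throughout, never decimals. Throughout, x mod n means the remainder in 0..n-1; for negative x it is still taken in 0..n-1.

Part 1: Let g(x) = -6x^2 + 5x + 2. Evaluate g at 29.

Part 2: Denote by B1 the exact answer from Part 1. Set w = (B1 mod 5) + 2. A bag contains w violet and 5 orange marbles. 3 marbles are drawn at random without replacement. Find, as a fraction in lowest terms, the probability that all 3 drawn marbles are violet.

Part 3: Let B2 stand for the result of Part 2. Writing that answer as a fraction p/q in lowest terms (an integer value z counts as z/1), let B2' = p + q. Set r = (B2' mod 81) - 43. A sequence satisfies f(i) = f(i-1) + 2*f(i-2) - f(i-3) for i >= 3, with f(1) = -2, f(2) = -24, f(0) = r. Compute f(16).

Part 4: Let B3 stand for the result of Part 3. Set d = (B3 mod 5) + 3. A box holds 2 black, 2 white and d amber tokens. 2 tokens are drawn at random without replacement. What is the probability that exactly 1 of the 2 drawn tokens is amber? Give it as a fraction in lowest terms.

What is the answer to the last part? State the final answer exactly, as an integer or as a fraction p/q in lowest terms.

Part 1: -6*(29)^2 + 5*(29)^1 + 2 = (-5046) + (145) + (2) = -4899; answer -4899
Part 2: B1 = -4899; w = 3; total draws C(8,3) = 56; favorable C(3,3) = 1; P = 1/56; answer 1/56
Part 3: B2 = 1/56; threaded value p + q = 57; r = 14; f(3) = 1*(-24) + 2*(-2) - 1*(14) = -42; iterating: f(3)=-42, f(4)=-88, f(5)=-148, f(6)=-282, f(7)=-490, f(8)=-906, f(9)=-1604, f(10)=-2926, f(11)=-5228, f(12)=-9476, f(13)=-17006, f(14)=-30730, f(15)=-55266, f(16)=-99720; answer -99720
Part 4: B3 = -99720; d = 3; total draws C(7,2) = 21; favorable C(3,1)*C(4,1) = 12; P = 4/7; answer 4/7

4/7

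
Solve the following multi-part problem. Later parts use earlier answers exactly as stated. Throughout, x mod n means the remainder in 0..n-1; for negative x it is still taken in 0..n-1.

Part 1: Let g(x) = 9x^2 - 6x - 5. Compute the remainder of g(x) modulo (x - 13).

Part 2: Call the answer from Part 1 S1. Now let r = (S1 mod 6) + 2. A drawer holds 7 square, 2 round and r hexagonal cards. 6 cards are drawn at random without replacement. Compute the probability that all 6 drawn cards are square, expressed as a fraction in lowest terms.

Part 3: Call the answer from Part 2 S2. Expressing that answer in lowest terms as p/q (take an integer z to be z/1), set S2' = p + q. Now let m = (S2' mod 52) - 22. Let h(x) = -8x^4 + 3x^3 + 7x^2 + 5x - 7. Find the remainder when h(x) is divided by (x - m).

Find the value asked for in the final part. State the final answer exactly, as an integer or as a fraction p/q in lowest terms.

Part 1: remainder = value at the root: 9*(13)^2 - 6*(13)^1 - 5 = (1521) + (-78) + (-5) = 1438; answer 1438
Part 2: S1 = 1438; r = 6; total draws C(15,6) = 5005; favorable C(7,6) = 7; P = 1/715; answer 1/715
Part 3: S2 = 1/715; threaded value p + q = 716; m = 18; remainder = value at the root: -8*(18)^4 + 3*(18)^3 + 7*(18)^2 + 5*(18)^1 - 7 = (-839808) + (17496) + (2268) + (90) + (-7) = -819961; answer -819961

-819961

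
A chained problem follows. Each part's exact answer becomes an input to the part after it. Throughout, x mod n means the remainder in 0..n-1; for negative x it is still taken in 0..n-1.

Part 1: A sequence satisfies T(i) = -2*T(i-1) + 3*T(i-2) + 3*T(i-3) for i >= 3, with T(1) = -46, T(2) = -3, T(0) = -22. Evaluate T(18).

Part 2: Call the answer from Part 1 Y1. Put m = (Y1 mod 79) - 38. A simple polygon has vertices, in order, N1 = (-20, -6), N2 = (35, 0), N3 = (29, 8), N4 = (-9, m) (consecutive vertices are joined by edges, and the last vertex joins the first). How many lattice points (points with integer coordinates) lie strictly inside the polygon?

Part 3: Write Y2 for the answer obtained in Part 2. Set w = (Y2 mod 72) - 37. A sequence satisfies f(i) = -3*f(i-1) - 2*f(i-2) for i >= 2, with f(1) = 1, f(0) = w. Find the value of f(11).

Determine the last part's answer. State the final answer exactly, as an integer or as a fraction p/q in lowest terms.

-24551

Part 1: T(3) = -2*(-3) + 3*(-46) + 3*(-22) = -198; iterating: T(3)=-198, T(4)=249, T(5)=-1101, T(6)=2355, T(7)=-7266, T(8)=18294, T(9)=-51321, T(10)=135726, T(11)=-370533, T(12)=994281, T(13)=-2692983, T(14)=7257210, T(15)=-19610526, T(16)=52913733, T(17)=-142887414, T(18)=385684449; answer 385684449
Part 2: Y1 = 385684449; m = 12; cross terms: (-20*0 - 35*-6)=210, (35*8 - 29*0)=280, (29*12 - -9*8)=420, (-9*-6 - -20*12)=294; twice the area = |1204| = 1204; area = 602; boundary points = 1 + 2 + 2 + 1 = 6; strictly interior points = area - boundary/2 + 1 = 600; answer 600
Part 3: Y2 = 600; w = -13; f(2) = -3*(1) - 2*(-13) = 23; iterating: f(2)=23, f(3)=-71, f(4)=167, f(5)=-359, f(6)=743, f(7)=-1511, f(8)=3047, f(9)=-6119, f(10)=12263, f(11)=-24551; answer -24551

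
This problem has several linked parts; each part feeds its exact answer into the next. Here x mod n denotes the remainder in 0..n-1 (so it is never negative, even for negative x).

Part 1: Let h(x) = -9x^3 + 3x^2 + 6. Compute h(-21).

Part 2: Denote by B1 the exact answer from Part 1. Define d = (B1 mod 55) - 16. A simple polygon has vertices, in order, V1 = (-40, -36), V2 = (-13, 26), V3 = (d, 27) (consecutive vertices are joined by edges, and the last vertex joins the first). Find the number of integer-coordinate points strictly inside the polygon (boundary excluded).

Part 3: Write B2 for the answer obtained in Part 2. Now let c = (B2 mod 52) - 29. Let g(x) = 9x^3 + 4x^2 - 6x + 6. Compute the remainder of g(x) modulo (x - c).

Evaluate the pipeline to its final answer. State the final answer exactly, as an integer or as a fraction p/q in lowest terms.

Part 1: -9*(-21)^3 + 3*(-21)^2 + 6 = (83349) + (1323) + (6) = 84678; answer 84678
Part 2: B1 = 84678; d = 17; cross terms: (-40*26 - -13*-36)=-1508, (-13*27 - 17*26)=-793, (17*-36 - -40*27)=468; twice the area = |-1833| = 1833; area = 1833/2; boundary points = 1 + 1 + 3 = 5; strictly interior points = area - boundary/2 + 1 = 915; answer 915
Part 3: B2 = 915; c = 2; remainder = value at the root: 9*(2)^3 + 4*(2)^2 - 6*(2)^1 + 6 = (72) + (16) + (-12) + (6) = 82; answer 82

82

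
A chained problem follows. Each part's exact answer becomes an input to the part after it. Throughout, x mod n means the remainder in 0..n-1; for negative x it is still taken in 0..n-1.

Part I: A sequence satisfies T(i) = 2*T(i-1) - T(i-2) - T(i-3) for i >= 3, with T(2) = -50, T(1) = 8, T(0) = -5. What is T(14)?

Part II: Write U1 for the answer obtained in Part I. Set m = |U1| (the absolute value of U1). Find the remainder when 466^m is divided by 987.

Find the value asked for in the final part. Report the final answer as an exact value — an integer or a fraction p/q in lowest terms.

Part I: T(3) = 2*(-50) - 1*(8) - 1*(-5) = -103; iterating: T(3)=-103, T(4)=-164, T(5)=-175, T(6)=-83, T(7)=173, T(8)=604, T(9)=1118, T(10)=1459, T(11)=1196, T(12)=-185, T(13)=-3025, T(14)=-7061; answer -7061
Part II: U1 = -7061; m = 7061; squarings mod 987: 466^1=466, 466^2=16, 466^4=256, 466^8=394, 466^16=277, 466^32=730, 466^64=907, 466^128=478, 466^256=487, 466^512=289, 466^1024=613, 466^2048=709, 466^4096=298; 466^7061 = 466^1 * 466^4 * 466^16 * 466^128 * 466^256 * 466^512 * 466^2048 * 466^4096 = 751 (mod 987); answer 751

751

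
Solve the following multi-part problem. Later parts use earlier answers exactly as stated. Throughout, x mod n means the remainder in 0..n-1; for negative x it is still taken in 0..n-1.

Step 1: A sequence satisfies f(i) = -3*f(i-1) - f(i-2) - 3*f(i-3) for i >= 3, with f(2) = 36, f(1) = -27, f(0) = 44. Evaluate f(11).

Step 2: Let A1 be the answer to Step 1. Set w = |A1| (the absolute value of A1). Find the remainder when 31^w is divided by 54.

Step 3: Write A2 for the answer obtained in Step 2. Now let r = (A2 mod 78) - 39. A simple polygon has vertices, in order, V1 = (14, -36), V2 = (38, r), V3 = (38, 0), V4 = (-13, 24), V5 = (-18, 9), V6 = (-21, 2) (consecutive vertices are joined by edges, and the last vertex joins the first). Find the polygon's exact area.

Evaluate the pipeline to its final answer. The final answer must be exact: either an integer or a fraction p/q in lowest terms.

1978

Step 1: f(3) = -3*(36) - 1*(-27) - 3*(44) = -213; iterating: f(3)=-213, f(4)=684, f(5)=-1947, f(6)=5796, f(7)=-17493, f(8)=52524, f(9)=-157467, f(10)=472356, f(11)=-1417173; answer -1417173
Step 2: A1 = -1417173; w = 1417173; squarings mod 54: 31^1=31, 31^2=43, 31^4=13, 31^8=7, 31^16=49, 31^32=25, 31^64=31, 31^128=43, 31^256=13, 31^512=7, 31^1024=49, 31^2048=25, 31^4096=31, 31^8192=43, 31^16384=13, 31^32768=7, 31^65536=49, 31^131072=25, 31^262144=31, 31^524288=43, 31^1048576=13; 31^1417173 = 31^1 * 31^4 * 31^16 * 31^64 * 31^128 * 31^256 * 31^512 * 31^1024 * 31^2048 * 31^4096 * 31^32768 * 31^65536 * 31^262144 * 31^1048576 = 19 (mod 54); answer 19
Step 3: A2 = 19; r = -20; cross terms: (14*-20 - 38*-36)=1088, (38*0 - 38*-20)=760, (38*24 - -13*0)=912, (-13*9 - -18*24)=315, (-18*2 - -21*9)=153, (-21*-36 - 14*2)=728; twice the area = |3956| = 3956; area = 1978; answer 1978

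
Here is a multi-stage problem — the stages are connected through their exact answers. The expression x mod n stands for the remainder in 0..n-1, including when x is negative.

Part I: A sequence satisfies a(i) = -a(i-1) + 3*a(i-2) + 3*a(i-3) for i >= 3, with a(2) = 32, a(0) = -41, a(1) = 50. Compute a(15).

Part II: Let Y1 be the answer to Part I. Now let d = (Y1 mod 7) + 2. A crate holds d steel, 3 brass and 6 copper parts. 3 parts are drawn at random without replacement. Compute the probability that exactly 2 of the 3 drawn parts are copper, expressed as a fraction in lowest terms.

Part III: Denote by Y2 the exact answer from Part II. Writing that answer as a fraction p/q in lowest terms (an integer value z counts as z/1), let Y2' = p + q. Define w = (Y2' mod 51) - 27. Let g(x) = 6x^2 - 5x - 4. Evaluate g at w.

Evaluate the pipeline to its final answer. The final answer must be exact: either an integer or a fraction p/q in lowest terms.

Part I: a(3) = -1*(32) + 3*(50) + 3*(-41) = -5; iterating: a(3)=-5, a(4)=251, a(5)=-170, a(6)=908, a(7)=-665, a(8)=2879, a(9)=-2150, a(10)=8792, a(11)=-6605, a(12)=26531, a(13)=-19970, a(14)=79748, a(15)=-60065; answer -60065
Part II: Y1 = -60065; d = 4; total draws C(13,3) = 286; favorable C(6,2)*C(7,1) = 105; P = 105/286; answer 105/286
Part III: Y2 = 105/286; threaded value p + q = 391; w = 7; 6*(7)^2 - 5*(7)^1 - 4 = (294) + (-35) + (-4) = 255; answer 255

255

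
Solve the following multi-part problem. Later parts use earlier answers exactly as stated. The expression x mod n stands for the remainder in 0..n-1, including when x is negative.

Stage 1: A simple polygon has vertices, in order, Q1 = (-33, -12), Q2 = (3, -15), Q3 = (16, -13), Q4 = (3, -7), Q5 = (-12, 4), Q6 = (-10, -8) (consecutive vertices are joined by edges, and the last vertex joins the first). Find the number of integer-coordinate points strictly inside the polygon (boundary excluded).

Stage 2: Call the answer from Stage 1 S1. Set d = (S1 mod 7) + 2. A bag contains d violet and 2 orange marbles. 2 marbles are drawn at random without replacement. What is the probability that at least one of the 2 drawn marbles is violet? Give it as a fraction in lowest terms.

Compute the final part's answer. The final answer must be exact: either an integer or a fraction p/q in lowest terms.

44/45

Stage 1: cross terms: (-33*-15 - 3*-12)=531, (3*-13 - 16*-15)=201, (16*-7 - 3*-13)=-73, (3*4 - -12*-7)=-72, (-12*-8 - -10*4)=136, (-10*-12 - -33*-8)=-144; twice the area = |579| = 579; area = 579/2; boundary points = 3 + 1 + 1 + 1 + 2 + 1 = 9; strictly interior points = area - boundary/2 + 1 = 286; answer 286
Stage 2: S1 = 286; d = 8; total draws C(10,2) = 45; complement C(2,2) = 1; favorable 45 - 1 = 44; P = 44/45; answer 44/45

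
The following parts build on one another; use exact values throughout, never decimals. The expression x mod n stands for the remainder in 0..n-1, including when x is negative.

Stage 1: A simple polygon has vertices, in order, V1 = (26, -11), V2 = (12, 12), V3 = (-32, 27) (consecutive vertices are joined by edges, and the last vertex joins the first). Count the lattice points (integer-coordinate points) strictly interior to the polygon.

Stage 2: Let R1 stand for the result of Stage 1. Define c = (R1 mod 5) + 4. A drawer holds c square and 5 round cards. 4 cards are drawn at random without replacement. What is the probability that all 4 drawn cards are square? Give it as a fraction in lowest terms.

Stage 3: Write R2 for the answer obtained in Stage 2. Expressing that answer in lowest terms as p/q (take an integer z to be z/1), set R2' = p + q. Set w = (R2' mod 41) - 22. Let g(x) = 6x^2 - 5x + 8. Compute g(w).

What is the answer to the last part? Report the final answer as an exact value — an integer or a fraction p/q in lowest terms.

2042

Stage 1: cross terms: (26*12 - 12*-11)=444, (12*27 - -32*12)=708, (-32*-11 - 26*27)=-350; twice the area = |802| = 802; area = 401; boundary points = 1 + 1 + 2 = 4; strictly interior points = area - boundary/2 + 1 = 400; answer 400
Stage 2: R1 = 400; c = 4; total draws C(9,4) = 126; favorable C(4,4) = 1; P = 1/126; answer 1/126
Stage 3: R2 = 1/126; threaded value p + q = 127; w = -18; 6*(-18)^2 - 5*(-18)^1 + 8 = (1944) + (90) + (8) = 2042; answer 2042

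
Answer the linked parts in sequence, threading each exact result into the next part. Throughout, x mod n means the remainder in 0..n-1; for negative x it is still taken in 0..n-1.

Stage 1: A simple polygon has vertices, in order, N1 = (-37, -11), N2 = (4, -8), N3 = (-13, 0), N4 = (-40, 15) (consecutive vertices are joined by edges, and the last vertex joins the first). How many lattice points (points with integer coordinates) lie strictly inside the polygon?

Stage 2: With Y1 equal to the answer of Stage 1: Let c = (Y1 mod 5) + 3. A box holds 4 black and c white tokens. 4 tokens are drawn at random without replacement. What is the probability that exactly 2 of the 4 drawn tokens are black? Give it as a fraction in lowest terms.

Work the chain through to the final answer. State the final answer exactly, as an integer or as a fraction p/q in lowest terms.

Stage 1: cross terms: (-37*-8 - 4*-11)=340, (4*0 - -13*-8)=-104, (-13*15 - -40*0)=-195, (-40*-11 - -37*15)=995; twice the area = |1036| = 1036; area = 518; boundary points = 1 + 1 + 3 + 1 = 6; strictly interior points = area - boundary/2 + 1 = 516; answer 516
Stage 2: Y1 = 516; c = 4; total draws C(8,4) = 70; favorable C(4,2)*C(4,2) = 36; P = 18/35; answer 18/35

18/35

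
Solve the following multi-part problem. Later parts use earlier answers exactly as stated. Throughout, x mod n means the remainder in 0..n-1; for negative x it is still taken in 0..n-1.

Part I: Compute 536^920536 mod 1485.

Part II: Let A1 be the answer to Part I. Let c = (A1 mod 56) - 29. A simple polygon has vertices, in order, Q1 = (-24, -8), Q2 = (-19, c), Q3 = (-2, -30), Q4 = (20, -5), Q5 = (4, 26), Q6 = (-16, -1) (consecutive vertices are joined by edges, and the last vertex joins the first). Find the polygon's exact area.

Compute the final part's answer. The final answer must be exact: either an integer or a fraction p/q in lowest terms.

1108

Part I: squarings mod 1485: 536^1=536, 536^2=691, 536^4=796, 536^8=1006, 536^16=751, 536^32=1186, 536^64=301, 536^128=16, 536^256=256, 536^512=196, 536^1024=1291, 536^2048=511, 536^4096=1246, 536^8192=691, 536^16384=796, 536^32768=1006, 536^65536=751, 536^131072=1186, 536^262144=301, 536^524288=16; 536^920536 = 536^8 * 536^16 * 536^64 * 536^128 * 536^256 * 536^512 * 536^2048 * 536^131072 * 536^262144 * 536^524288 = 751 (mod 1485); answer 751
Part II: A1 = 751; c = -6; cross terms: (-24*-6 - -19*-8)=-8, (-19*-30 - -2*-6)=558, (-2*-5 - 20*-30)=610, (20*26 - 4*-5)=540, (4*-1 - -16*26)=412, (-16*-8 - -24*-1)=104; twice the area = |2216| = 2216; area = 1108; answer 1108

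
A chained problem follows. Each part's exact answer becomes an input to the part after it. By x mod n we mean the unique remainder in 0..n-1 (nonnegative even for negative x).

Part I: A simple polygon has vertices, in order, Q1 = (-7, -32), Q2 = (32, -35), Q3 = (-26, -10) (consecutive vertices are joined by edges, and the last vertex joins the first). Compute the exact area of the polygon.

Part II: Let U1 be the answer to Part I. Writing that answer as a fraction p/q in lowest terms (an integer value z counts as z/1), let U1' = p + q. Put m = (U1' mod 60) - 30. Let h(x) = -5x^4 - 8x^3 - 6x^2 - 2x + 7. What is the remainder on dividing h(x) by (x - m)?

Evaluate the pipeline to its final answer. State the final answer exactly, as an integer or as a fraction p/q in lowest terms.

Part I: cross terms: (-7*-35 - 32*-32)=1269, (32*-10 - -26*-35)=-1230, (-26*-32 - -7*-10)=762; twice the area = |801| = 801; area = 801/2; answer 801/2
Part II: U1 = 801/2; threaded value p + q = 803; m = -7; remainder = value at the root: -5*(-7)^4 - 8*(-7)^3 - 6*(-7)^2 - 2*(-7)^1 + 7 = (-12005) + (2744) + (-294) + (14) + (7) = -9534; answer -9534

-9534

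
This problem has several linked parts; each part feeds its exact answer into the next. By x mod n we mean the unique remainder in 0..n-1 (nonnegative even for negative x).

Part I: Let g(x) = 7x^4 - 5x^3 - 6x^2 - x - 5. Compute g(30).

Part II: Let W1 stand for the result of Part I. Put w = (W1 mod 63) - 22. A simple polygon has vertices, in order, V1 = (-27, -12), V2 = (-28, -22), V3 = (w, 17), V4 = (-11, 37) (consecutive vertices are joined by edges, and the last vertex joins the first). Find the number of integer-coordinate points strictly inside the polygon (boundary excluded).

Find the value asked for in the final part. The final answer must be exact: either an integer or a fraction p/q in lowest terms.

1521

Part I: 7*(30)^4 - 5*(30)^3 - 6*(30)^2 - 1*(30)^1 - 5 = (5670000) + (-135000) + (-5400) + (-30) + (-5) = 5529565; answer 5529565
Part II: W1 = 5529565; w = 33; cross terms: (-27*-22 - -28*-12)=258, (-28*17 - 33*-22)=250, (33*37 - -11*17)=1408, (-11*-12 - -27*37)=1131; twice the area = |3047| = 3047; area = 3047/2; boundary points = 1 + 1 + 4 + 1 = 7; strictly interior points = area - boundary/2 + 1 = 1521; answer 1521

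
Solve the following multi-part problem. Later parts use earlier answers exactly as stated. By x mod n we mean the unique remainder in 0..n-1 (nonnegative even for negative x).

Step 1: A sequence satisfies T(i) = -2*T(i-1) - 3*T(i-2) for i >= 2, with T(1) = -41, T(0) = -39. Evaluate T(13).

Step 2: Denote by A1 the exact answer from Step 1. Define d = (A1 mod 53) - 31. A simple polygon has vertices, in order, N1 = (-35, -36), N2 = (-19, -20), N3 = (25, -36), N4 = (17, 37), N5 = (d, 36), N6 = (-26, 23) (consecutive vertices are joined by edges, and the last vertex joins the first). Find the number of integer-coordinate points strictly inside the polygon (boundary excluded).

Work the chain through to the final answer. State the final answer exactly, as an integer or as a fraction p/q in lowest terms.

2918

Step 1: T(2) = -2*(-41) - 3*(-39) = 199; iterating: T(2)=199, T(3)=-275, T(4)=-47, T(5)=919, T(6)=-1697, T(7)=637, T(8)=3817, T(9)=-9545, T(10)=7639, T(11)=13357, T(12)=-49631, T(13)=59191; answer 59191
Step 2: A1 = 59191; d = 12; cross terms: (-35*-20 - -19*-36)=16, (-19*-36 - 25*-20)=1184, (25*37 - 17*-36)=1537, (17*36 - 12*37)=168, (12*23 - -26*36)=1212, (-26*-36 - -35*23)=1741; twice the area = |5858| = 5858; area = 2929; boundary points = 16 + 4 + 1 + 1 + 1 + 1 = 24; strictly interior points = area - boundary/2 + 1 = 2918; answer 2918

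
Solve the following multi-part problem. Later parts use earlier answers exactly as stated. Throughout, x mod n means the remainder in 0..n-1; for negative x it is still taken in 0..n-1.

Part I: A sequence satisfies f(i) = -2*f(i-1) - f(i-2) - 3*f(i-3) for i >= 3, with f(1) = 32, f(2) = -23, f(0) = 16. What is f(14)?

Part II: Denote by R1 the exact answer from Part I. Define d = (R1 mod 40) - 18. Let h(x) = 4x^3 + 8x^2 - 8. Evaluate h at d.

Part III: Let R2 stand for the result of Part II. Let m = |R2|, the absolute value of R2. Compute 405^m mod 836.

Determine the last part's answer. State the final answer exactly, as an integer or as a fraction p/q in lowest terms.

289

Part I: f(3) = -2*(-23) - 1*(32) - 3*(16) = -34; iterating: f(3)=-34, f(4)=-5, f(5)=113, f(6)=-119, f(7)=140, f(8)=-500, f(9)=1217, f(10)=-2354, f(11)=4991, f(12)=-11279, f(13)=24629, f(14)=-52952; answer -52952
Part II: R1 = -52952; d = -10; 4*(-10)^3 + 8*(-10)^2 - 8 = (-4000) + (800) + (-8) = -3208; answer -3208
Part III: R2 = -3208; m = 3208; squarings mod 836: 405^1=405, 405^2=169, 405^4=137, 405^8=377, 405^16=9, 405^32=81, 405^64=709, 405^128=245, 405^256=669, 405^512=301, 405^1024=313, 405^2048=157; 405^3208 = 405^8 * 405^128 * 405^1024 * 405^2048 = 289 (mod 836); answer 289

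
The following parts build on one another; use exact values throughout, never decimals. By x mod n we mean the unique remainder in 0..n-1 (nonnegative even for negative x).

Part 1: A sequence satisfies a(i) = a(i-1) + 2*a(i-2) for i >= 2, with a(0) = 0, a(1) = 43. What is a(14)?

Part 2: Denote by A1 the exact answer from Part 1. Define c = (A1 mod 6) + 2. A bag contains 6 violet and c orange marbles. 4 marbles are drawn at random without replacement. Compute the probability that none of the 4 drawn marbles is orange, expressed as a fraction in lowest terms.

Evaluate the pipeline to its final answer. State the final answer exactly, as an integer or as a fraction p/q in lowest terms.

5/42

Part 1: a(2) = 1*(43) + 2*(0) = 43; iterating: a(2)=43, a(3)=129, a(4)=215, a(5)=473, a(6)=903, a(7)=1849, a(8)=3655, a(9)=7353, a(10)=14663, a(11)=29369, a(12)=58695, a(13)=117433, a(14)=234823; answer 234823
Part 2: A1 = 234823; c = 3; total draws C(9,4) = 126; favorable C(6,4) = 15; P = 5/42; answer 5/42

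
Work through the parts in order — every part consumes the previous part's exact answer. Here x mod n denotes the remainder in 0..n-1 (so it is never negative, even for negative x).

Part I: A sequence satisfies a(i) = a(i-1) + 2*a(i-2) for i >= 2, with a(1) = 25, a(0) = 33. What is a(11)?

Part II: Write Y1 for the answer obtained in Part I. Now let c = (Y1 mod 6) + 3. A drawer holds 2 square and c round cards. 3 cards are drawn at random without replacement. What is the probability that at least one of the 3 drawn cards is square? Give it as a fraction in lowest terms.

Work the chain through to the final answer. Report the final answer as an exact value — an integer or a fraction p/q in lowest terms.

8/15

Part I: a(2) = 1*(25) + 2*(33) = 91; iterating: a(2)=91, a(3)=141, a(4)=323, a(5)=605, a(6)=1251, a(7)=2461, a(8)=4963, a(9)=9885, a(10)=19811, a(11)=39581; answer 39581
Part II: Y1 = 39581; c = 8; total draws C(10,3) = 120; complement C(8,3) = 56; favorable 120 - 56 = 64; P = 8/15; answer 8/15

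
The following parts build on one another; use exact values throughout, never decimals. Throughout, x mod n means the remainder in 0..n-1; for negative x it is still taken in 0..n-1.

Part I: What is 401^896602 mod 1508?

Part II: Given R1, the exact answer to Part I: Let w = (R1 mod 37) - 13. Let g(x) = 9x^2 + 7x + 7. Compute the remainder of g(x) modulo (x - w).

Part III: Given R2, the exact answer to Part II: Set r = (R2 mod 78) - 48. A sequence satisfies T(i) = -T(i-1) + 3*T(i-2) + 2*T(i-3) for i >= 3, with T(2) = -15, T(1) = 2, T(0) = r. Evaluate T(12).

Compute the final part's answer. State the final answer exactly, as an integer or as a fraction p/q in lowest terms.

11095

Part I: squarings mod 1508: 401^1=401, 401^2=953, 401^4=393, 401^8=633, 401^16=1069, 401^32=1205, 401^64=1329, 401^128=373, 401^256=393, 401^512=633, 401^1024=1069, 401^2048=1205, 401^4096=1329, 401^8192=373, 401^16384=393, 401^32768=633, 401^65536=1069, 401^131072=1205, 401^262144=1329, 401^524288=373; 401^896602 = 401^2 * 401^8 * 401^16 * 401^64 * 401^512 * 401^1024 * 401^2048 * 401^8192 * 401^32768 * 401^65536 * 401^262144 * 401^524288 = 465 (mod 1508); answer 465
Part II: R1 = 465; w = 8; remainder = value at the root: 9*(8)^2 + 7*(8)^1 + 7 = (576) + (56) + (7) = 639; answer 639
Part III: R2 = 639; r = -33; T(3) = -1*(-15) + 3*(2) + 2*(-33) = -45; iterating: T(3)=-45, T(4)=4, T(5)=-169, T(6)=91, T(7)=-590, T(8)=525, T(9)=-2113, T(10)=2508, T(11)=-7797, T(12)=11095; answer 11095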